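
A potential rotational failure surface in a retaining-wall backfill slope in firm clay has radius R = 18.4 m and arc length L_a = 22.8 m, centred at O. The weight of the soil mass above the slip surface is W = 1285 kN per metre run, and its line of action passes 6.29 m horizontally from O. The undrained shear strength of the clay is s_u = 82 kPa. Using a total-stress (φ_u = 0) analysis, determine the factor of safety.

FS = 4.26

Taking moments about the centre O, the resisting moment is provided by the undrained shear strength acting along the arc:
M_R = s_u·L_a·R = 82·22.80·18.4 = 34400.6 kN·m/m
M_D = W·d = 1285·6.29 = 8082.6 kN·m/m
FS = M_R / M_D = 34400.6 / 8082.6 = 4.256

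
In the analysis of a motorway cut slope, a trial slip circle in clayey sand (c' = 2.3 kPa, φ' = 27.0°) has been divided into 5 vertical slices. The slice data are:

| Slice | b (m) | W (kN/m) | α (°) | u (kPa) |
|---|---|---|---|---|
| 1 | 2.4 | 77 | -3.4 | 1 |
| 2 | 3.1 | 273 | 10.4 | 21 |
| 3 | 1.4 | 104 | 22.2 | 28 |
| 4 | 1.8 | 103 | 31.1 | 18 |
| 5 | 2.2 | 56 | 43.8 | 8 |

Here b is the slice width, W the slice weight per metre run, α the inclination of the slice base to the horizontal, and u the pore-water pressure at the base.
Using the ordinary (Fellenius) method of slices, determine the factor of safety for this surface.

FS = 1.31

Ordinary method of slices: FS = Σ[c'·Δl_i + (W_i cosα_i − u_i·Δl_i)·tanφ'] / Σ W_i sinα_i, with Δl_i = b_i / cosα_i.
Slice 1: Δl = 2.4/cos(-3.4°) = 2.404 m; N'_1 = 77·cos(-3.4°) − 1·2.404 = 74.5; c'Δl = 5.53; W sinα = -4.6
Slice 2: Δl = 3.1/cos10.4° = 3.152 m; N'_2 = 273·cos10.4° − 21·3.152 = 202.3; c'Δl = 7.25; W sinα = 49.3
Slice 3: Δl = 1.4/cos22.2° = 1.512 m; N'_3 = 104·cos22.2° − 28·1.512 = 54.0; c'Δl = 3.48; W sinα = 39.3
Slice 4: Δl = 1.8/cos31.1° = 2.102 m; N'_4 = 103·cos31.1° − 18·2.102 = 50.4; c'Δl = 4.83; W sinα = 53.2
Slice 5: Δl = 2.2/cos43.8° = 3.048 m; N'_5 = 56·cos43.8° − 8·3.048 = 16.0; c'Δl = 7.01; W sinα = 38.8
Σc'Δl = 28.1 kN/m; ΣN' = 397.1 kN/m; ΣW sinα = 176.0 kN/m
Resisting = 28.1 + 397.1·tan27.0° = 28.1 + 202.3 = 230.5 kN/m
FS = 230.5 / 176.0 = 1.310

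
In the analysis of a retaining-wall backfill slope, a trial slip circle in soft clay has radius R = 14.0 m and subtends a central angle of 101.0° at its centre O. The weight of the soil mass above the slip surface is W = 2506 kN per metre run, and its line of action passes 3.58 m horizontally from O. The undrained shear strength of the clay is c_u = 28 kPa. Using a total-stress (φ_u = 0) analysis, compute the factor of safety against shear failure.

Taking moments about the centre O, the resisting moment is provided by the undrained shear strength acting along the arc:
Arc length L_a = R·θ = 14.0·(101.0°·π/180) = 14.0·1.7628 = 24.68 m
M_R = c_u·L_a·R = 28·24.68·14.0 = 9674.2 kN·m/m
M_D = W·d = 2506·3.58 = 8971.5 kN·m/m
FS = M_R / M_D = 9674.2 / 8971.5 = 1.078

FS = 1.08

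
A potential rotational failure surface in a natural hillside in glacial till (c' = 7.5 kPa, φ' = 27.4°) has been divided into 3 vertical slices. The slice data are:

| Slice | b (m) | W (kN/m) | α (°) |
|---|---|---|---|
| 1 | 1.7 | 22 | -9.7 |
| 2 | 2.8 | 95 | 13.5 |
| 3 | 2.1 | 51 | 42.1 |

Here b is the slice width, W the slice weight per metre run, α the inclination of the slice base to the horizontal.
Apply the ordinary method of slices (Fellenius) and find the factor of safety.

Ordinary method of slices: FS = Σ[c'·Δl_i + (W_i cosα_i)·tanφ'] / Σ W_i sinα_i, with Δl_i = b_i / cosα_i.
Slice 1: Δl = 1.7/cos(-9.7°) = 1.725 m; N'_1 = 22·cos(-9.7°) = 21.7; c'Δl = 12.93; W sinα = -3.7
Slice 2: Δl = 2.8/cos13.5° = 2.880 m; N'_2 = 95·cos13.5° = 92.4; c'Δl = 21.60; W sinα = 22.2
Slice 3: Δl = 2.1/cos42.1° = 2.830 m; N'_3 = 51·cos42.1° = 37.8; c'Δl = 21.23; W sinα = 34.2
Σc'Δl = 55.8 kN/m; ΣN' = 151.9 kN/m; ΣW sinα = 52.7 kN/m
Resisting = 55.8 + 151.9·tan27.4° = 55.8 + 78.7 = 134.5 kN/m
FS = 134.5 / 52.7 = 2.554

FS = 2.55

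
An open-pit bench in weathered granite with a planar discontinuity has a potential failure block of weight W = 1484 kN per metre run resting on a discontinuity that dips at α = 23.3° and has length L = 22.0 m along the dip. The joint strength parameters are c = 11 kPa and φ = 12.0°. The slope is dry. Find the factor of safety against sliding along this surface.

FS = 0.91

Resolving the block weight along and normal to the plane and applying the Mohr–Coulomb strength on the joint:
N' = W cosα = 1484·cos23.3° = 1363.0 kN/m
Driving force T = W sinα = 1484·sin23.3° = 587.0 kN/m
Resisting force R = c·L + N'·tanφ = 11·22.0 + 1363.0·tan12.0° = 242.0 + 289.7 = 531.7 kN/m
FS = R / T = 531.7 / 587.0 = 0.906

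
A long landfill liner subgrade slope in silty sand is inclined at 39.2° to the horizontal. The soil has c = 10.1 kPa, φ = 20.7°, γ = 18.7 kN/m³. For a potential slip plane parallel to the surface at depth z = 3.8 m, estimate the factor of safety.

FS = 0.75

For an infinite slope with a slip plane parallel to the surface (no pore pressure): FS = [c + γz cos²β tanφ] / [γz sinβ cosβ].
γz = 18.7·3.8 = 71.06 kN/m²
Numerator = 10.1 + 71.06·cos²39.2°·tan20.7° = 10.1 + 71.06·0.6005·0.3779 = 26.225 kPa
Denominator = 71.06·sin39.2°·cos39.2° = 71.06·0.6320·0.7749 = 34.804 kPa
FS = 26.225 / 34.804 = 0.754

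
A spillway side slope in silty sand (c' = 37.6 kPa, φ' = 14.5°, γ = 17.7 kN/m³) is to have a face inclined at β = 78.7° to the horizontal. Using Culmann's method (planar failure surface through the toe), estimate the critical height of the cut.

H_c = 14.28 m

Culmann's analysis gives the critical failure plane at α_cr = (β + φ')/2 = (78.7 + 14.5)/2 = 46.6°, and the critical height
H_c = (4c'/γ) · sinβ cosφ' / [1 − cos(β − φ')]
    = (4·37.6/17.7) · sin78.7°·cos14.5° / [1 − cos(64.2°)]
    = 8.497 · 0.9806·0.9681 / [1 − 0.4352]
    = 8.497 · 0.9494 / 0.5648
    = 14.28 m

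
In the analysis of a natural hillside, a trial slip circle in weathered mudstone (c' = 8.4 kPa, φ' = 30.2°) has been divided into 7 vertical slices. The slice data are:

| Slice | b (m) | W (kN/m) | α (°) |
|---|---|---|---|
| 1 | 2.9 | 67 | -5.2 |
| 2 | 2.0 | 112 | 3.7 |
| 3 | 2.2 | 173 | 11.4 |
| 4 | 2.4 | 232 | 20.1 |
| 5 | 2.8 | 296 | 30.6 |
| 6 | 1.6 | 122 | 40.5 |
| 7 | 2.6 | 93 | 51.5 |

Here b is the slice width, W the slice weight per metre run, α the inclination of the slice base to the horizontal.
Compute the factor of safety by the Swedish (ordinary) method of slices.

FS = 1.74

Ordinary method of slices: FS = Σ[c'·Δl_i + (W_i cosα_i)·tanφ'] / Σ W_i sinα_i, with Δl_i = b_i / cosα_i.
Slice 1: Δl = 2.9/cos(-5.2°) = 2.912 m; N'_1 = 67·cos(-5.2°) = 66.7; c'Δl = 24.46; W sinα = -6.1
Slice 2: Δl = 2.0/cos3.7° = 2.004 m; N'_2 = 112·cos3.7° = 111.8; c'Δl = 16.84; W sinα = 7.2
Slice 3: Δl = 2.2/cos11.4° = 2.244 m; N'_3 = 173·cos11.4° = 169.6; c'Δl = 18.85; W sinα = 34.2
Slice 4: Δl = 2.4/cos20.1° = 2.556 m; N'_4 = 232·cos20.1° = 217.9; c'Δl = 21.47; W sinα = 79.7
Slice 5: Δl = 2.8/cos30.6° = 3.253 m; N'_5 = 296·cos30.6° = 254.8; c'Δl = 27.33; W sinα = 150.7
Slice 6: Δl = 1.6/cos40.5° = 2.104 m; N'_6 = 122·cos40.5° = 92.8; c'Δl = 17.67; W sinα = 79.2
Slice 7: Δl = 2.6/cos51.5° = 4.177 m; N'_7 = 93·cos51.5° = 57.9; c'Δl = 35.08; W sinα = 72.8
Σc'Δl = 161.7 kN/m; ΣN' = 971.4 kN/m; ΣW sinα = 417.8 kN/m
Resisting = 161.7 + 971.4·tan30.2° = 161.7 + 565.4 = 727.1 kN/m
FS = 727.1 / 417.8 = 1.740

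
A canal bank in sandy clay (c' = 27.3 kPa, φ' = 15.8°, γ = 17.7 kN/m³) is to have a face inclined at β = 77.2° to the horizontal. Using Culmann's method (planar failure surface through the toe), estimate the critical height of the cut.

H_c = 11.10 m

Culmann's analysis gives the critical failure plane at α_cr = (β + φ')/2 = (77.2 + 15.8)/2 = 46.5°, and the critical height
H_c = (4c'/γ) · sinβ cosφ' / [1 − cos(β − φ')]
    = (4·27.3/17.7) · sin77.2°·cos15.8° / [1 − cos(61.4°)]
    = 6.169 · 0.9751·0.9622 / [1 − 0.4787]
    = 6.169 · 0.9383 / 0.5213
    = 11.10 m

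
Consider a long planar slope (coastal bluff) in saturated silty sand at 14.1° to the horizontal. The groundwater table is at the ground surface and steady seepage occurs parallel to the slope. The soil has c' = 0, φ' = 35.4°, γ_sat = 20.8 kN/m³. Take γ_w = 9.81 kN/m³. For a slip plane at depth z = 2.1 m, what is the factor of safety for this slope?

With seepage parallel to the slope and the water table at the surface, the effective normal stress on the slip plane uses the buoyant unit weight γ' = γ_sat − γ_w while the driving shear stress uses γ_sat:
FS = [c' + γ' z cos²β tanφ'] / [γ_sat z sinβ cosβ]
(For c' = 0 this reduces to FS = (γ'/γ_sat)·tanφ'/tanβ.)
γ' = 20.8 − 9.81 = 10.99 kN/m³
Numerator = 0.0 + 10.99·2.1·cos²14.1°·tan35.4° = 0.0 + 10.99·2.1·0.9407·0.7107 = 15.428 kPa
Denominator = 20.8·2.1·sin14.1°·cos14.1° = 20.8·2.1·0.2436·0.9699 = 10.321 kPa
FS = 15.428 / 10.321 = 1.495

FS = 1.49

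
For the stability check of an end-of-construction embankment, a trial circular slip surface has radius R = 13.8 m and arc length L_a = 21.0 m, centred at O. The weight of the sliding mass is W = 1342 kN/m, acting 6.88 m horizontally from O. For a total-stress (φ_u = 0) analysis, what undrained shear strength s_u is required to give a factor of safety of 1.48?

s_u = 47.2 kPa

FS = s_u·L_a·R / (W·d), so s_u = FS·W·d / (L_a·R).
s_u = 1.48·1342·6.88 / (21.00·13.8) = 13664.8 / 289.80 = 47.15 kPa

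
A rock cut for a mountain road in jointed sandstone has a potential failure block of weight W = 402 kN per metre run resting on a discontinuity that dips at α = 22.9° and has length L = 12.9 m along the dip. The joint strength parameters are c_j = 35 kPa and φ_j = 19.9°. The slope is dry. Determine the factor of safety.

Resolving the block weight along and normal to the plane and applying the Mohr–Coulomb strength on the joint:
N' = W cosα = 402·cos22.9° = 370.3 kN/m
Driving force T = W sinα = 402·sin22.9° = 156.4 kN/m
Resisting force R = c_j·L + N'·tanφ_j = 35·12.9 + 370.3·tan19.9° = 451.5 + 134.1 = 585.6 kN/m
FS = R / T = 585.6 / 156.4 = 3.743

FS = 3.74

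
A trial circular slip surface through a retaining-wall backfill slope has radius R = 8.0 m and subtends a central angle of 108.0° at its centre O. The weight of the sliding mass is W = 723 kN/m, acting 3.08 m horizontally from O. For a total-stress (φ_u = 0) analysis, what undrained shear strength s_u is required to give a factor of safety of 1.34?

s_u = 24.7 kPa

FS = s_u·L_a·R / (W·d), so s_u = FS·W·d / (L_a·R).
Arc length L_a = R·θ = 8.0·(108.0°·π/180) = 8.0·1.8850 = 15.08 m
s_u = 1.34·723·3.08 / (15.08·8.0) = 2984.0 / 120.64 = 24.74 kPa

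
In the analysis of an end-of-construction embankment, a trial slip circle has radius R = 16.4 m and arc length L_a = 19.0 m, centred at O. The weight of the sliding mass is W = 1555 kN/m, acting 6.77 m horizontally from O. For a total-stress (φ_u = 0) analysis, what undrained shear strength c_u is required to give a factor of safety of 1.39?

c_u = 47.0 kPa

FS = c_u·L_a·R / (W·d), so c_u = FS·W·d / (L_a·R).
c_u = 1.39·1555·6.77 / (19.00·16.4) = 14633.0 / 311.60 = 46.96 kPa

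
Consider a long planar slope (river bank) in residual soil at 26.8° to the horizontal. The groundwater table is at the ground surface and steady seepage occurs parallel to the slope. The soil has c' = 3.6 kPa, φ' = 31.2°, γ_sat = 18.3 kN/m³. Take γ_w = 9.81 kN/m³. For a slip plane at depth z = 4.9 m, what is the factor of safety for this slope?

With seepage parallel to the slope and the water table at the surface, the effective normal stress on the slip plane uses the buoyant unit weight γ' = γ_sat − γ_w while the driving shear stress uses γ_sat:
FS = [c' + γ' z cos²β tanφ'] / [γ_sat z sinβ cosβ]
γ' = 18.3 − 9.81 = 8.49 kN/m³
Numerator = 3.6 + 8.49·4.9·cos²26.8°·tan31.2° = 3.6 + 8.49·4.9·0.7967·0.6056 = 23.673 kPa
Denominator = 18.3·4.9·sin26.8°·cos26.8° = 18.3·4.9·0.4509·0.8926 = 36.087 kPa
FS = 23.673 / 36.087 = 0.656

FS = 0.66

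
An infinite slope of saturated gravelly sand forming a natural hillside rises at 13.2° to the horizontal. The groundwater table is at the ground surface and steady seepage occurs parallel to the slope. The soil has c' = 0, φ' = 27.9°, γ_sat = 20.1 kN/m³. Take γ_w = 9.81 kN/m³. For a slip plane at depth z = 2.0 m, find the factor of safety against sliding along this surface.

FS = 1.16

With seepage parallel to the slope and the water table at the surface, the effective normal stress on the slip plane uses the buoyant unit weight γ' = γ_sat − γ_w while the driving shear stress uses γ_sat:
FS = [c' + γ' z cos²β tanφ'] / [γ_sat z sinβ cosβ]
(For c' = 0 this reduces to FS = (γ'/γ_sat)·tanφ'/tanβ.)
γ' = 20.1 − 9.81 = 10.29 kN/m³
Numerator = 0.0 + 10.29·2.0·cos²13.2°·tan27.9° = 0.0 + 10.29·2.0·0.9479·0.5295 = 10.328 kPa
Denominator = 20.1·2.0·sin13.2°·cos13.2° = 20.1·2.0·0.2284·0.9736 = 8.937 kPa
FS = 10.328 / 8.937 = 1.156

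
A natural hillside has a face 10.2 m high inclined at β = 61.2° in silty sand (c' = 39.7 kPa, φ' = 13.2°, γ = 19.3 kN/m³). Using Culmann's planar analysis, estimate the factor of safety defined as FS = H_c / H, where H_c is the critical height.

FS = 2.08

H_c = (4c'/γ) · sinβ cosφ' / [1 − cos(β − φ')]
    = (4·39.7/19.3) · sin61.2°·cos13.2° / [1 − cos48.0°]
    = 8.228 · 0.8532 / 0.3309 = 21.22 m
FS = H_c / H = 21.22 / 10.2 = 2.080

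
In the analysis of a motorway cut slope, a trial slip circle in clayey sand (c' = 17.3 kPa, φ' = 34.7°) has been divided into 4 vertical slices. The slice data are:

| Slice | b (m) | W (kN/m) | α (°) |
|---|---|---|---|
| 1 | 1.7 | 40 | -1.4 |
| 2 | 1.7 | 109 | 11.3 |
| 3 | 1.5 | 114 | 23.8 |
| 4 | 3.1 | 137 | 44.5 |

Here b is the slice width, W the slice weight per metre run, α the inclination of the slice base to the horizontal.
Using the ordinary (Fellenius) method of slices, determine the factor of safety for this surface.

FS = 2.49

Ordinary method of slices: FS = Σ[c'·Δl_i + (W_i cosα_i)·tanφ'] / Σ W_i sinα_i, with Δl_i = b_i / cosα_i.
Slice 1: Δl = 1.7/cos(-1.4°) = 1.701 m; N'_1 = 40·cos(-1.4°) = 40.0; c'Δl = 29.42; W sinα = -1.0
Slice 2: Δl = 1.7/cos11.3° = 1.734 m; N'_2 = 109·cos11.3° = 106.9; c'Δl = 29.99; W sinα = 21.4
Slice 3: Δl = 1.5/cos23.8° = 1.639 m; N'_3 = 114·cos23.8° = 104.3; c'Δl = 28.36; W sinα = 46.0
Slice 4: Δl = 3.1/cos44.5° = 4.346 m; N'_4 = 137·cos44.5° = 97.7; c'Δl = 75.19; W sinα = 96.0
Σc'Δl = 163.0 kN/m; ΣN' = 348.9 kN/m; ΣW sinα = 162.4 kN/m
Resisting = 163.0 + 348.9·tan34.7° = 163.0 + 241.6 = 404.5 kN/m
FS = 404.5 / 162.4 = 2.491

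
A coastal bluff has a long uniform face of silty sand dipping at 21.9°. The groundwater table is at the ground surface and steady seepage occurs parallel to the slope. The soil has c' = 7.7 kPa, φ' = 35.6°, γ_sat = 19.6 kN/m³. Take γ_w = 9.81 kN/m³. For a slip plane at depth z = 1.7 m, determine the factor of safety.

FS = 1.56

With seepage parallel to the slope and the water table at the surface, the effective normal stress on the slip plane uses the buoyant unit weight γ' = γ_sat − γ_w while the driving shear stress uses γ_sat:
FS = [c' + γ' z cos²β tanφ'] / [γ_sat z sinβ cosβ]
γ' = 19.6 − 9.81 = 9.79 kN/m³
Numerator = 7.7 + 9.79·1.7·cos²21.9°·tan35.6° = 7.7 + 9.79·1.7·0.8609·0.7159 = 17.958 kPa
Denominator = 19.6·1.7·sin21.9°·cos21.9° = 19.6·1.7·0.3730·0.9278 = 11.531 kPa
FS = 17.958 / 11.531 = 1.557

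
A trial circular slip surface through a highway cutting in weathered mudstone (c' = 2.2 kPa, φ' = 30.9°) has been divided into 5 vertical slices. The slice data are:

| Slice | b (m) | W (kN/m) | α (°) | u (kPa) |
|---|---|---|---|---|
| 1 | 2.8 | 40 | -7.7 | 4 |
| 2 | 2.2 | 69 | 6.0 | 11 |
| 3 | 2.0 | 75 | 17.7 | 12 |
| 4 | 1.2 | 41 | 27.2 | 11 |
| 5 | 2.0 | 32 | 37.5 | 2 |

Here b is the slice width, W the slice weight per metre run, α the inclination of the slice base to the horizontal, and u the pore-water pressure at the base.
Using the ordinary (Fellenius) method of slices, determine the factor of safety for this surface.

FS = 1.92

Ordinary method of slices: FS = Σ[c'·Δl_i + (W_i cosα_i − u_i·Δl_i)·tanφ'] / Σ W_i sinα_i, with Δl_i = b_i / cosα_i.
Slice 1: Δl = 2.8/cos(-7.7°) = 2.825 m; N'_1 = 40·cos(-7.7°) − 4·2.825 = 28.3; c'Δl = 6.22; W sinα = -5.4
Slice 2: Δl = 2.2/cos6.0° = 2.212 m; N'_2 = 69·cos6.0° − 11·2.212 = 44.3; c'Δl = 4.87; W sinα = 7.2
Slice 3: Δl = 2.0/cos17.7° = 2.099 m; N'_3 = 75·cos17.7° − 12·2.099 = 46.3; c'Δl = 4.62; W sinα = 22.8
Slice 4: Δl = 1.2/cos27.2° = 1.349 m; N'_4 = 41·cos27.2° − 11·1.349 = 21.6; c'Δl = 2.97; W sinα = 18.7
Slice 5: Δl = 2.0/cos37.5° = 2.521 m; N'_5 = 32·cos37.5° − 2·2.521 = 20.3; c'Δl = 5.55; W sinα = 19.5
Σc'Δl = 24.2 kN/m; ΣN' = 160.9 kN/m; ΣW sinα = 62.9 kN/m
Resisting = 24.2 + 160.9·tan30.9° = 24.2 + 96.3 = 120.5 kN/m
FS = 120.5 / 62.9 = 1.916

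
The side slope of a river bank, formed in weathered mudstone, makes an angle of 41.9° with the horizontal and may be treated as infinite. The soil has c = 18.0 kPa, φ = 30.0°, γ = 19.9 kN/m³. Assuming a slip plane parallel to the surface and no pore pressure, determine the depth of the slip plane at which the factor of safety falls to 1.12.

z = 3.82 m

Setting FS = 1.12 in FS = [c + γz cos²β tanφ] / [γz sinβ cosβ] and solving for z:
z = c / [γ cosβ (FS·sinβ − cosβ·tanφ)]
  = 18.0 / [19.9·cos41.9°·(1.12·sin41.9° − cos41.9°·tan30.0°)]
  = 18.0 / [19.9·0.7443·(1.12·0.6678 − 0.7443·0.5774)]
  = 18.0 / 4.7138 = 3.819 m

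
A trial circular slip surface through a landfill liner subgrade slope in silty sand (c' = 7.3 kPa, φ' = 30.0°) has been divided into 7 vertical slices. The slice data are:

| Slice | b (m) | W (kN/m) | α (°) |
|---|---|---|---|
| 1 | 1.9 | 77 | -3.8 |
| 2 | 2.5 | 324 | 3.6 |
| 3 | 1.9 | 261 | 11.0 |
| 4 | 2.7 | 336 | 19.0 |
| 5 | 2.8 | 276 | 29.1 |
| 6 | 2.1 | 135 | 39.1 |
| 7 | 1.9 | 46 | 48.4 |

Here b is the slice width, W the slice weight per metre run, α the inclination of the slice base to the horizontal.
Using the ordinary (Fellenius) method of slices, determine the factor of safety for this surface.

Ordinary method of slices: FS = Σ[c'·Δl_i + (W_i cosα_i)·tanφ'] / Σ W_i sinα_i, with Δl_i = b_i / cosα_i.
Slice 1: Δl = 1.9/cos(-3.8°) = 1.904 m; N'_1 = 77·cos(-3.8°) = 76.8; c'Δl = 13.90; W sinα = -5.1
Slice 2: Δl = 2.5/cos3.6° = 2.505 m; N'_2 = 324·cos3.6° = 323.4; c'Δl = 18.29; W sinα = 20.3
Slice 3: Δl = 1.9/cos11.0° = 1.936 m; N'_3 = 261·cos11.0° = 256.2; c'Δl = 14.13; W sinα = 49.8
Slice 4: Δl = 2.7/cos19.0° = 2.856 m; N'_4 = 336·cos19.0° = 317.7; c'Δl = 20.85; W sinα = 109.4
Slice 5: Δl = 2.8/cos29.1° = 3.204 m; N'_5 = 276·cos29.1° = 241.2; c'Δl = 23.39; W sinα = 134.2
Slice 6: Δl = 2.1/cos39.1° = 2.706 m; N'_6 = 135·cos39.1° = 104.8; c'Δl = 19.75; W sinα = 85.1
Slice 7: Δl = 1.9/cos48.4° = 2.862 m; N'_7 = 46·cos48.4° = 30.5; c'Δl = 20.89; W sinα = 34.4
Σc'Δl = 131.2 kN/m; ΣN' = 1350.6 kN/m; ΣW sinα = 428.2 kN/m
Resisting = 131.2 + 1350.6·tan30.0° = 131.2 + 779.7 = 910.9 kN/m
FS = 910.9 / 428.2 = 2.127

FS = 2.13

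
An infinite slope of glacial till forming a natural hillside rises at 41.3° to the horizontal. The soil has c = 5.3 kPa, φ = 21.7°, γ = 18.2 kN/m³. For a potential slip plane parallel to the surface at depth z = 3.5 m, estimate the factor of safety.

FS = 0.62

For an infinite slope with a slip plane parallel to the surface (no pore pressure): FS = [c + γz cos²β tanφ] / [γz sinβ cosβ].
γz = 18.2·3.5 = 63.70 kN/m²
Numerator = 5.3 + 63.70·cos²41.3°·tan21.7° = 5.3 + 63.70·0.5644·0.3979 = 19.607 kPa
Denominator = 63.70·sin41.3°·cos41.3° = 63.70·0.6600·0.7513 = 31.585 kPa
FS = 19.607 / 31.585 = 0.621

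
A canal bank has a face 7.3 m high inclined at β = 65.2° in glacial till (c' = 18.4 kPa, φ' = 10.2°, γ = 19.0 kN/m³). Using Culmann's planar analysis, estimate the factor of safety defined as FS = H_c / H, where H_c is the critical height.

H_c = (4c'/γ) · sinβ cosφ' / [1 − cos(β − φ')]
    = (4·18.4/19.0) · sin65.2°·cos10.2° / [1 − cos55.0°]
    = 3.874 · 0.8934 / 0.4264 = 8.12 m
FS = H_c / H = 8.12 / 7.3 = 1.112

FS = 1.11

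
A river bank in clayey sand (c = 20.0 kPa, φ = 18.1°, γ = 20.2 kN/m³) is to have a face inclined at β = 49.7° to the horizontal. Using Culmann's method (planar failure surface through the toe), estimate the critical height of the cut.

H_c = 19.36 m

Culmann's analysis gives the critical failure plane at α_cr = (β + φ)/2 = (49.7 + 18.1)/2 = 33.9°, and the critical height
H_c = (4c/γ) · sinβ cosφ / [1 − cos(β − φ)]
    = (4·20.0/20.2) · sin49.7°·cos18.1° / [1 − cos(31.6°)]
    = 3.960 · 0.7627·0.9505 / [1 − 0.8517]
    = 3.960 · 0.7249 / 0.1483
    = 19.36 m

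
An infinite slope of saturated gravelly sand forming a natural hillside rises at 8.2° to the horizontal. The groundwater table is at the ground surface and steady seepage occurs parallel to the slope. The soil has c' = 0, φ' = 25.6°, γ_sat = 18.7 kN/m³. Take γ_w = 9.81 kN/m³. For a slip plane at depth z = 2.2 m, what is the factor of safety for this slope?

FS = 1.58

With seepage parallel to the slope and the water table at the surface, the effective normal stress on the slip plane uses the buoyant unit weight γ' = γ_sat − γ_w while the driving shear stress uses γ_sat:
FS = [c' + γ' z cos²β tanφ'] / [γ_sat z sinβ cosβ]
(For c' = 0 this reduces to FS = (γ'/γ_sat)·tanφ'/tanβ.)
γ' = 18.7 − 9.81 = 8.89 kN/m³
Numerator = 0.0 + 8.89·2.2·cos²8.2°·tan25.6° = 0.0 + 8.89·2.2·0.9797·0.4791 = 9.180 kPa
Denominator = 18.7·2.2·sin8.2°·cos8.2° = 18.7·2.2·0.1426·0.9898 = 5.808 kPa
FS = 9.180 / 5.808 = 1.581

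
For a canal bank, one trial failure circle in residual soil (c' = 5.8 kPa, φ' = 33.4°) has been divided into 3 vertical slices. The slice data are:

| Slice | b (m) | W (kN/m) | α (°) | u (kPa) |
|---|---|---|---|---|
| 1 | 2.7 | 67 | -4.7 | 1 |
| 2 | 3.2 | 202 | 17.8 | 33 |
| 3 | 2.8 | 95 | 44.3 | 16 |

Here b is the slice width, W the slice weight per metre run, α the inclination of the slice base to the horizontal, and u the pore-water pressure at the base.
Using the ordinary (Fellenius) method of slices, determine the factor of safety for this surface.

Ordinary method of slices: FS = Σ[c'·Δl_i + (W_i cosα_i − u_i·Δl_i)·tanφ'] / Σ W_i sinα_i, with Δl_i = b_i / cosα_i.
Slice 1: Δl = 2.7/cos(-4.7°) = 2.709 m; N'_1 = 67·cos(-4.7°) − 1·2.709 = 64.1; c'Δl = 15.71; W sinα = -5.5
Slice 2: Δl = 3.2/cos17.8° = 3.361 m; N'_2 = 202·cos17.8° − 33·3.361 = 81.4; c'Δl = 19.49; W sinα = 61.8
Slice 3: Δl = 2.8/cos44.3° = 3.912 m; N'_3 = 95·cos44.3° − 16·3.912 = 5.4; c'Δl = 22.69; W sinα = 66.3
Σc'Δl = 57.9 kN/m; ΣN' = 150.9 kN/m; ΣW sinα = 122.6 kN/m
Resisting = 57.9 + 150.9·tan33.4° = 57.9 + 99.5 = 157.4 kN/m
FS = 157.4 / 122.6 = 1.284

FS = 1.28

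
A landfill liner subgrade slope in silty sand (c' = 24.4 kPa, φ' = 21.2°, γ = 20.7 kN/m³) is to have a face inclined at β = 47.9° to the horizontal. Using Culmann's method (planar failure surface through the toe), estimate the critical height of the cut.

Culmann's analysis gives the critical failure plane at α_cr = (β + φ')/2 = (47.9 + 21.2)/2 = 34.5°, and the critical height
H_c = (4c'/γ) · sinβ cosφ' / [1 − cos(β − φ')]
    = (4·24.4/20.7) · sin47.9°·cos21.2° / [1 − cos(26.7°)]
    = 4.715 · 0.7420·0.9323 / [1 − 0.8934]
    = 4.715 · 0.6918 / 0.1066
    = 30.59 m

H_c = 30.59 m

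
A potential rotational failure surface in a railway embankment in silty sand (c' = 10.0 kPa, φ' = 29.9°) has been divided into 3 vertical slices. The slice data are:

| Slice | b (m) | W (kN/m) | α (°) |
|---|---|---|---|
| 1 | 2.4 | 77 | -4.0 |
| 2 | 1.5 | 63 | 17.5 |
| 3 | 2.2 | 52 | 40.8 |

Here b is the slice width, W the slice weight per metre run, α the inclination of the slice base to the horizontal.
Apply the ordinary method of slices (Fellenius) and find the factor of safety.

FS = 3.58

Ordinary method of slices: FS = Σ[c'·Δl_i + (W_i cosα_i)·tanφ'] / Σ W_i sinα_i, with Δl_i = b_i / cosα_i.
Slice 1: Δl = 2.4/cos(-4.0°) = 2.406 m; N'_1 = 77·cos(-4.0°) = 76.8; c'Δl = 24.06; W sinα = -5.4
Slice 2: Δl = 1.5/cos17.5° = 1.573 m; N'_2 = 63·cos17.5° = 60.1; c'Δl = 15.73; W sinα = 18.9
Slice 3: Δl = 2.2/cos40.8° = 2.906 m; N'_3 = 52·cos40.8° = 39.4; c'Δl = 29.06; W sinα = 34.0
Σc'Δl = 68.8 kN/m; ΣN' = 176.3 kN/m; ΣW sinα = 47.6 kN/m
Resisting = 68.8 + 176.3·tan29.9° = 68.8 + 101.4 = 170.2 kN/m
FS = 170.2 / 47.6 = 3.579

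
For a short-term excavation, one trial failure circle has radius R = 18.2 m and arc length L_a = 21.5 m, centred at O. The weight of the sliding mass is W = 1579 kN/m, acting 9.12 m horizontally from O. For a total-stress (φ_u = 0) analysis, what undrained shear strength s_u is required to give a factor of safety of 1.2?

s_u = 44.2 kPa

FS = s_u·L_a·R / (W·d), so s_u = FS·W·d / (L_a·R).
s_u = 1.2·1579·9.12 / (21.50·18.2) = 17280.6 / 391.30 = 44.16 kPa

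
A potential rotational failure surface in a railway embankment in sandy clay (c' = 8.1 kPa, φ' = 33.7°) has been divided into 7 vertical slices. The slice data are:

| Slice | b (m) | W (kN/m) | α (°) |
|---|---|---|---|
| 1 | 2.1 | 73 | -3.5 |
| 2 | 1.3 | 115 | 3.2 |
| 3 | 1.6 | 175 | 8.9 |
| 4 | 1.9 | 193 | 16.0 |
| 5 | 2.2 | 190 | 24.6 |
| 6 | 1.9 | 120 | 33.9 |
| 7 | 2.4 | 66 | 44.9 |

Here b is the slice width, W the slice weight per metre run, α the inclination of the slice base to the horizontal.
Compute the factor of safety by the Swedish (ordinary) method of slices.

FS = 2.54

Ordinary method of slices: FS = Σ[c'·Δl_i + (W_i cosα_i)·tanφ'] / Σ W_i sinα_i, with Δl_i = b_i / cosα_i.
Slice 1: Δl = 2.1/cos(-3.5°) = 2.104 m; N'_1 = 73·cos(-3.5°) = 72.9; c'Δl = 17.04; W sinα = -4.5
Slice 2: Δl = 1.3/cos3.2° = 1.302 m; N'_2 = 115·cos3.2° = 114.8; c'Δl = 10.55; W sinα = 6.4
Slice 3: Δl = 1.6/cos8.9° = 1.619 m; N'_3 = 175·cos8.9° = 172.9; c'Δl = 13.12; W sinα = 27.1
Slice 4: Δl = 1.9/cos16.0° = 1.977 m; N'_4 = 193·cos16.0° = 185.5; c'Δl = 16.01; W sinα = 53.2
Slice 5: Δl = 2.2/cos24.6° = 2.420 m; N'_5 = 190·cos24.6° = 172.8; c'Δl = 19.60; W sinα = 79.1
Slice 6: Δl = 1.9/cos33.9° = 2.289 m; N'_6 = 120·cos33.9° = 99.6; c'Δl = 18.54; W sinα = 66.9
Slice 7: Δl = 2.4/cos44.9° = 3.388 m; N'_7 = 66·cos44.9° = 46.8; c'Δl = 27.44; W sinα = 46.6
Σc'Δl = 122.3 kN/m; ΣN' = 865.2 kN/m; ΣW sinα = 274.8 kN/m
Resisting = 122.3 + 865.2·tan33.7° = 122.3 + 577.0 = 699.3 kN/m
FS = 699.3 / 274.8 = 2.544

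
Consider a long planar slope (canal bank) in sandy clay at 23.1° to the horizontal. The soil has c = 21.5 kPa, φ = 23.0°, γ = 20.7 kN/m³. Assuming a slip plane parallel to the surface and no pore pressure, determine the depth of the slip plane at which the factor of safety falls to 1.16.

z = 17.46 m

Setting FS = 1.16 in FS = [c + γz cos²β tanφ] / [γz sinβ cosβ] and solving for z:
z = c / [γ cosβ (FS·sinβ − cosβ·tanφ)]
  = 21.5 / [20.7·cos23.1°·(1.16·sin23.1° − cos23.1°·tan23.0°)]
  = 21.5 / [20.7·0.9198·(1.16·0.3923 − 0.9198·0.4245)]
  = 21.5 / 1.2313 = 17.461 m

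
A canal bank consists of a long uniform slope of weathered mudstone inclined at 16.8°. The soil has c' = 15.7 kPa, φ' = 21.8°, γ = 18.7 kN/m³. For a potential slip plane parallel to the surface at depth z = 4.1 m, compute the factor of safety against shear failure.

FS = 2.06

For an infinite slope with a slip plane parallel to the surface (no pore pressure): FS = [c' + γz cos²β tanφ'] / [γz sinβ cosβ].
γz = 18.7·4.1 = 76.67 kN/m²
Numerator = 15.7 + 76.67·cos²16.8°·tan21.8° = 15.7 + 76.67·0.9165·0.4000 = 43.804 kPa
Denominator = 76.67·sin16.8°·cos16.8° = 76.67·0.2890·0.9573 = 21.214 kPa
FS = 43.804 / 21.214 = 2.065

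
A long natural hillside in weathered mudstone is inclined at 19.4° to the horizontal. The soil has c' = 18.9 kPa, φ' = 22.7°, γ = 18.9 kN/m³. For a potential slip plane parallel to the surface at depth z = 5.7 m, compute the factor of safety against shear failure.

FS = 1.75

For an infinite slope with a slip plane parallel to the surface (no pore pressure): FS = [c' + γz cos²β tanφ'] / [γz sinβ cosβ].
γz = 18.9·5.7 = 107.73 kN/m²
Numerator = 18.9 + 107.73·cos²19.4°·tan22.7° = 18.9 + 107.73·0.8897·0.4183 = 58.992 kPa
Denominator = 107.73·sin19.4°·cos19.4° = 107.73·0.3322·0.9432 = 33.752 kPa
FS = 58.992 / 33.752 = 1.748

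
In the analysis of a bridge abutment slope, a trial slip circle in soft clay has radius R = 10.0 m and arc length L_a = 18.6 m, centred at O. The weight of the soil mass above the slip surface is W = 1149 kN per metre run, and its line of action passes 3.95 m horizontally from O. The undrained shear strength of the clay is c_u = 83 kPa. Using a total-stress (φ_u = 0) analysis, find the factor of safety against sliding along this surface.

FS = 3.40

Taking moments about the centre O, the resisting moment is provided by the undrained shear strength acting along the arc:
M_R = c_u·L_a·R = 83·18.60·10.0 = 15438.0 kN·m/m
M_D = W·d = 1149·3.95 = 4538.6 kN·m/m
FS = M_R / M_D = 15438.0 / 4538.6 = 3.402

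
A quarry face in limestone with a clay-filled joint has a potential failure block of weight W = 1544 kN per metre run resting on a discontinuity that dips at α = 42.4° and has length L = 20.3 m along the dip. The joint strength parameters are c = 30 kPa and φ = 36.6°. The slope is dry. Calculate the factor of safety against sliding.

FS = 1.40

Resolving the block weight along and normal to the plane and applying the Mohr–Coulomb strength on the joint:
N' = W cosα = 1544·cos42.4° = 1140.2 kN/m
Driving force T = W sinα = 1544·sin42.4° = 1041.1 kN/m
Resisting force R = c·L + N'·tanφ = 30·20.3 + 1140.2·tan36.6° = 609.0 + 846.8 = 1455.8 kN/m
FS = R / T = 1455.8 / 1041.1 = 1.398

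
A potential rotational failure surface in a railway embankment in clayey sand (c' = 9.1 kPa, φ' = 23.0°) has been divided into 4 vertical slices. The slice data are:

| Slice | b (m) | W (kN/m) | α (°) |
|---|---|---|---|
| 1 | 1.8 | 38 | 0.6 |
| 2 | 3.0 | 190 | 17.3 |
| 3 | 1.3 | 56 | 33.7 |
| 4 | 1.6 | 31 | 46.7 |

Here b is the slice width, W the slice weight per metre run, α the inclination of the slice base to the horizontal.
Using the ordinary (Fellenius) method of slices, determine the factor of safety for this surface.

FS = 1.83

Ordinary method of slices: FS = Σ[c'·Δl_i + (W_i cosα_i)·tanφ'] / Σ W_i sinα_i, with Δl_i = b_i / cosα_i.
Slice 1: Δl = 1.8/cos0.6° = 1.800 m; N'_1 = 38·cos0.6° = 38.0; c'Δl = 16.38; W sinα = 0.4
Slice 2: Δl = 3.0/cos17.3° = 3.142 m; N'_2 = 190·cos17.3° = 181.4; c'Δl = 28.59; W sinα = 56.5
Slice 3: Δl = 1.3/cos33.7° = 1.563 m; N'_3 = 56·cos33.7° = 46.6; c'Δl = 14.22; W sinα = 31.1
Slice 4: Δl = 1.6/cos46.7° = 2.333 m; N'_4 = 31·cos46.7° = 21.3; c'Δl = 21.23; W sinα = 22.6
Σc'Δl = 80.4 kN/m; ΣN' = 287.3 kN/m; ΣW sinα = 110.5 kN/m
Resisting = 80.4 + 287.3·tan23.0° = 80.4 + 121.9 = 202.4 kN/m
FS = 202.4 / 110.5 = 1.831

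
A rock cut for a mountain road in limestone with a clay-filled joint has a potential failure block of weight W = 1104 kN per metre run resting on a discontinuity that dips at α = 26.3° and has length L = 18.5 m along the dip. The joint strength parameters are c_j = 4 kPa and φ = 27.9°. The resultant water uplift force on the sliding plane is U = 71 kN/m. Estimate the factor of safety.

FS = 1.15

Resolving the block weight along and normal to the plane and applying the Mohr–Coulomb strength on the joint:
N' = W cosα − U = 1104·cos26.3° − 71 = 918.7 kN/m
Driving force T = W sinα = 1104·sin26.3° = 489.2 kN/m
Resisting force R = c_j·L + N'·tanφ = 4·18.5 + 918.7·tan27.9° = 74.0 + 486.4 = 560.4 kN/m
FS = R / T = 560.4 / 489.2 = 1.146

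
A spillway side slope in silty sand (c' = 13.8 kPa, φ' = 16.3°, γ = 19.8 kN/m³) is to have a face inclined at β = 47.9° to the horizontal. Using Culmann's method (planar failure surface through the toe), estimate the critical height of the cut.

Culmann's analysis gives the critical failure plane at α_cr = (β + φ')/2 = (47.9 + 16.3)/2 = 32.1°, and the critical height
H_c = (4c'/γ) · sinβ cosφ' / [1 − cos(β − φ')]
    = (4·13.8/19.8) · sin47.9°·cos16.3° / [1 − cos(31.6°)]
    = 2.788 · 0.7420·0.9598 / [1 − 0.8517]
    = 2.788 · 0.7122 / 0.1483
    = 13.39 m

H_c = 13.39 m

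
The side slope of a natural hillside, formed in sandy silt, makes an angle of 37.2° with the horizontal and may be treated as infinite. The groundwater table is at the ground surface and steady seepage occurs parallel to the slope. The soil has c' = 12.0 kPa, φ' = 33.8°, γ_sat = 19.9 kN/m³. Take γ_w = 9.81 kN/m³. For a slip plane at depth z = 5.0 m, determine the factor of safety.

FS = 0.70

With seepage parallel to the slope and the water table at the surface, the effective normal stress on the slip plane uses the buoyant unit weight γ' = γ_sat − γ_w while the driving shear stress uses γ_sat:
FS = [c' + γ' z cos²β tanφ'] / [γ_sat z sinβ cosβ]
γ' = 19.9 − 9.81 = 10.09 kN/m³
Numerator = 12.0 + 10.09·5.0·cos²37.2°·tan33.8° = 12.0 + 10.09·5.0·0.6345·0.6694 = 33.428 kPa
Denominator = 19.9·5.0·sin37.2°·cos37.2° = 19.9·5.0·0.6046·0.7965 = 47.917 kPa
FS = 33.428 / 47.917 = 0.698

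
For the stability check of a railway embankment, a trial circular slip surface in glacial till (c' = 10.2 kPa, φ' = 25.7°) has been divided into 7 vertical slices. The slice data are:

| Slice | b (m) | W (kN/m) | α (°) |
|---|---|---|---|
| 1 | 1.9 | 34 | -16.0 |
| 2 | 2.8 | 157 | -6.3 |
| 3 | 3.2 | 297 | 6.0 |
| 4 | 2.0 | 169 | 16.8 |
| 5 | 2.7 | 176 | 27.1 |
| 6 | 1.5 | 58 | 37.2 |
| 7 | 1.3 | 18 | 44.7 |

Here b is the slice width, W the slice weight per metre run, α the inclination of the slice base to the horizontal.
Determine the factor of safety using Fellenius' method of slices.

FS = 3.24

Ordinary method of slices: FS = Σ[c'·Δl_i + (W_i cosα_i)·tanφ'] / Σ W_i sinα_i, with Δl_i = b_i / cosα_i.
Slice 1: Δl = 1.9/cos(-16.0°) = 1.977 m; N'_1 = 34·cos(-16.0°) = 32.7; c'Δl = 20.16; W sinα = -9.4
Slice 2: Δl = 2.8/cos(-6.3°) = 2.817 m; N'_2 = 157·cos(-6.3°) = 156.1; c'Δl = 28.73; W sinα = -17.2
Slice 3: Δl = 3.2/cos6.0° = 3.218 m; N'_3 = 297·cos6.0° = 295.4; c'Δl = 32.82; W sinα = 31.0
Slice 4: Δl = 2.0/cos16.8° = 2.089 m; N'_4 = 169·cos16.8° = 161.8; c'Δl = 21.31; W sinα = 48.8
Slice 5: Δl = 2.7/cos27.1° = 3.033 m; N'_5 = 176·cos27.1° = 156.7; c'Δl = 30.94; W sinα = 80.2
Slice 6: Δl = 1.5/cos37.2° = 1.883 m; N'_6 = 58·cos37.2° = 46.2; c'Δl = 19.21; W sinα = 35.1
Slice 7: Δl = 1.3/cos44.7° = 1.829 m; N'_7 = 18·cos44.7° = 12.8; c'Δl = 18.66; W sinα = 12.7
Σc'Δl = 171.8 kN/m; ΣN' = 861.6 kN/m; ΣW sinα = 181.2 kN/m
Resisting = 171.8 + 861.6·tan25.7° = 171.8 + 414.6 = 586.5 kN/m
FS = 586.5 / 181.2 = 3.237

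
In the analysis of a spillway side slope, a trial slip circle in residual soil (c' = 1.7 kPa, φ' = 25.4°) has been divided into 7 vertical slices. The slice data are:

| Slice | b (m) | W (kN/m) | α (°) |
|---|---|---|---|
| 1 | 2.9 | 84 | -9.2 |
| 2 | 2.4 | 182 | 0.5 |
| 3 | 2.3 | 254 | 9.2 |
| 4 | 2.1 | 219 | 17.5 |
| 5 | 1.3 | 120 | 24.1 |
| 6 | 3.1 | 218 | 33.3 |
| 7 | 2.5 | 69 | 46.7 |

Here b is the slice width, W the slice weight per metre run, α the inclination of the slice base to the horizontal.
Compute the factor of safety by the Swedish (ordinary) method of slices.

Ordinary method of slices: FS = Σ[c'·Δl_i + (W_i cosα_i)·tanφ'] / Σ W_i sinα_i, with Δl_i = b_i / cosα_i.
Slice 1: Δl = 2.9/cos(-9.2°) = 2.938 m; N'_1 = 84·cos(-9.2°) = 82.9; c'Δl = 4.99; W sinα = -13.4
Slice 2: Δl = 2.4/cos0.5° = 2.400 m; N'_2 = 182·cos0.5° = 182.0; c'Δl = 4.08; W sinα = 1.6
Slice 3: Δl = 2.3/cos9.2° = 2.330 m; N'_3 = 254·cos9.2° = 250.7; c'Δl = 3.96; W sinα = 40.6
Slice 4: Δl = 2.1/cos17.5° = 2.202 m; N'_4 = 219·cos17.5° = 208.9; c'Δl = 3.74; W sinα = 65.9
Slice 5: Δl = 1.3/cos24.1° = 1.424 m; N'_5 = 120·cos24.1° = 109.5; c'Δl = 2.42; W sinα = 49.0
Slice 6: Δl = 3.1/cos33.3° = 3.709 m; N'_6 = 218·cos33.3° = 182.2; c'Δl = 6.31; W sinα = 119.7
Slice 7: Δl = 2.5/cos46.7° = 3.645 m; N'_7 = 69·cos46.7° = 47.3; c'Δl = 6.20; W sinα = 50.2
Σc'Δl = 31.7 kN/m; ΣN' = 1063.6 kN/m; ΣW sinα = 313.5 kN/m
Resisting = 31.7 + 1063.6·tan25.4° = 31.7 + 505.0 = 536.7 kN/m
FS = 536.7 / 313.5 = 1.712

FS = 1.71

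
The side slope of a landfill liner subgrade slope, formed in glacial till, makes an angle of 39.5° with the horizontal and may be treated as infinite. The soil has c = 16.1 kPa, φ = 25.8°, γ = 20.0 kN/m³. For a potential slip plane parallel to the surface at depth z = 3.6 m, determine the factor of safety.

FS = 1.04

For an infinite slope with a slip plane parallel to the surface (no pore pressure): FS = [c + γz cos²β tanφ] / [γz sinβ cosβ].
γz = 20.0·3.6 = 72.00 kN/m²
Numerator = 16.1 + 72.00·cos²39.5°·tan25.8° = 16.1 + 72.00·0.5954·0.4834 = 36.824 kPa
Denominator = 72.00·sin39.5°·cos39.5° = 72.00·0.6361·0.7716 = 35.339 kPa
FS = 36.824 / 35.339 = 1.042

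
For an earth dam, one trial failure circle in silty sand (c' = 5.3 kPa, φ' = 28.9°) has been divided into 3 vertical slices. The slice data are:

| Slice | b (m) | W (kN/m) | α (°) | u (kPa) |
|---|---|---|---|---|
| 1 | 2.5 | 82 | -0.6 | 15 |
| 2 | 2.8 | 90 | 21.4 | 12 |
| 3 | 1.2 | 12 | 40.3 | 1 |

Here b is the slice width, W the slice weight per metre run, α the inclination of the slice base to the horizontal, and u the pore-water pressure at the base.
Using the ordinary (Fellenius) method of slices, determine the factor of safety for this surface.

Ordinary method of slices: FS = Σ[c'·Δl_i + (W_i cosα_i − u_i·Δl_i)·tanφ'] / Σ W_i sinα_i, with Δl_i = b_i / cosα_i.
Slice 1: Δl = 2.5/cos(-0.6°) = 2.500 m; N'_1 = 82·cos(-0.6°) − 15·2.500 = 44.5; c'Δl = 13.25; W sinα = -0.9
Slice 2: Δl = 2.8/cos21.4° = 3.007 m; N'_2 = 90·cos21.4° − 12·3.007 = 47.7; c'Δl = 15.94; W sinα = 32.8
Slice 3: Δl = 1.2/cos40.3° = 1.573 m; N'_3 = 12·cos40.3° − 1·1.573 = 7.6; c'Δl = 8.34; W sinα = 7.8
Σc'Δl = 37.5 kN/m; ΣN' = 99.8 kN/m; ΣW sinα = 39.7 kN/m
Resisting = 37.5 + 99.8·tan28.9° = 37.5 + 55.1 = 92.6 kN/m
FS = 92.6 / 39.7 = 2.330

FS = 2.33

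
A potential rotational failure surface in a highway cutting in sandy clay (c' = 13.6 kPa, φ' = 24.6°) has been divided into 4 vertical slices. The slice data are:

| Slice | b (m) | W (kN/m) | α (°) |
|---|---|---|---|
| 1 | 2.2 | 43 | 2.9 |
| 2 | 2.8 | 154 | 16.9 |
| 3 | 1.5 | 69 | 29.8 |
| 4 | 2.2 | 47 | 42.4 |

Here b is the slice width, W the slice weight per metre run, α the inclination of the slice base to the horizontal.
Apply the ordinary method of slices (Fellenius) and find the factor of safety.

Ordinary method of slices: FS = Σ[c'·Δl_i + (W_i cosα_i)·tanφ'] / Σ W_i sinα_i, with Δl_i = b_i / cosα_i.
Slice 1: Δl = 2.2/cos2.9° = 2.203 m; N'_1 = 43·cos2.9° = 42.9; c'Δl = 29.96; W sinα = 2.2
Slice 2: Δl = 2.8/cos16.9° = 2.926 m; N'_2 = 154·cos16.9° = 147.3; c'Δl = 39.80; W sinα = 44.8
Slice 3: Δl = 1.5/cos29.8° = 1.729 m; N'_3 = 69·cos29.8° = 59.9; c'Δl = 23.51; W sinα = 34.3
Slice 4: Δl = 2.2/cos42.4° = 2.979 m; N'_4 = 47·cos42.4° = 34.7; c'Δl = 40.52; W sinα = 31.7
Σc'Δl = 133.8 kN/m; ΣN' = 284.9 kN/m; ΣW sinα = 112.9 kN/m
Resisting = 133.8 + 284.9·tan24.6° = 133.8 + 130.4 = 264.2 kN/m
FS = 264.2 / 112.9 = 2.340

FS = 2.34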